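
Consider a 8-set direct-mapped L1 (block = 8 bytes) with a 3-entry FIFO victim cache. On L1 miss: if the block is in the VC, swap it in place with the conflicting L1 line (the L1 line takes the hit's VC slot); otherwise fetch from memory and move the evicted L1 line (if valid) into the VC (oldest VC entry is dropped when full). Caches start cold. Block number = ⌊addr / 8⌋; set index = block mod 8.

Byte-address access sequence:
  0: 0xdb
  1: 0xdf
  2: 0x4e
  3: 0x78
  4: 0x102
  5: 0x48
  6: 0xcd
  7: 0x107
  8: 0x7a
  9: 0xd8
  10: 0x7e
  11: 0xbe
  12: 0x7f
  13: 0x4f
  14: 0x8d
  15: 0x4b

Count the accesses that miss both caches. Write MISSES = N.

  [0] addr=0xdb blk=27 s=3: MISS | VC []
  [1] addr=0xdf blk=27 s=3: L1-HIT | VC []
  [2] addr=0x4e blk=9 s=1: MISS | VC []
  [3] addr=0x78 blk=15 s=7: MISS | VC []
  [4] addr=0x102 blk=32 s=0: MISS | VC []
  [5] addr=0x48 blk=9 s=1: L1-HIT | VC []
  [6] addr=0xcd blk=25 s=1: MISS | VC [9]
  [7] addr=0x107 blk=32 s=0: L1-HIT | VC [9]
  [8] addr=0x7a blk=15 s=7: L1-HIT | VC [9]
  [9] addr=0xd8 blk=27 s=3: L1-HIT | VC [9]
  [10] addr=0x7e blk=15 s=7: L1-HIT | VC [9]
  [11] addr=0xbe blk=23 s=7: MISS | VC [9, 15]
  [12] addr=0x7f blk=15 s=7: VC-HIT | VC [9, 23]
  [13] addr=0x4f blk=9 s=1: VC-HIT | VC [25, 23]
  [14] addr=0x8d blk=17 s=1: MISS | VC [25, 23, 9]
  [15] addr=0x4b blk=9 s=1: VC-HIT | VC [25, 23, 17]

MISSES = 7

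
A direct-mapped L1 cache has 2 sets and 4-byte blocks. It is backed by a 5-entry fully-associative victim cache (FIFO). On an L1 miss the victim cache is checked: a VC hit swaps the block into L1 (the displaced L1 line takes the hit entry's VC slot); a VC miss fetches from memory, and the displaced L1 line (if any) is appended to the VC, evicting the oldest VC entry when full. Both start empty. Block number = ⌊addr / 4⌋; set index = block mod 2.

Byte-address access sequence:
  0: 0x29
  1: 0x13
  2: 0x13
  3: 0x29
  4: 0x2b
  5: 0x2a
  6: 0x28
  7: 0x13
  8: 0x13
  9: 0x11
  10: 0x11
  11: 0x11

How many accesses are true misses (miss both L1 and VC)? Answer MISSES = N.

#0 0x29→b10/s0 MISS; vc=[]
#1 0x13→b4/s0 MISS; vc=[10]
#2 0x13→b4/s0 L1-HIT; vc=[10]
#3 0x29→b10/s0 VC-HIT; vc=[4]
#4 0x2b→b10/s0 L1-HIT; vc=[4]
#5 0x2a→b10/s0 L1-HIT; vc=[4]
#6 0x28→b10/s0 L1-HIT; vc=[4]
#7 0x13→b4/s0 VC-HIT; vc=[10]
#8 0x13→b4/s0 L1-HIT; vc=[10]
#9 0x11→b4/s0 L1-HIT; vc=[10]
#10 0x11→b4/s0 L1-HIT; vc=[10]
#11 0x11→b4/s0 L1-HIT; vc=[10]

MISSES = 2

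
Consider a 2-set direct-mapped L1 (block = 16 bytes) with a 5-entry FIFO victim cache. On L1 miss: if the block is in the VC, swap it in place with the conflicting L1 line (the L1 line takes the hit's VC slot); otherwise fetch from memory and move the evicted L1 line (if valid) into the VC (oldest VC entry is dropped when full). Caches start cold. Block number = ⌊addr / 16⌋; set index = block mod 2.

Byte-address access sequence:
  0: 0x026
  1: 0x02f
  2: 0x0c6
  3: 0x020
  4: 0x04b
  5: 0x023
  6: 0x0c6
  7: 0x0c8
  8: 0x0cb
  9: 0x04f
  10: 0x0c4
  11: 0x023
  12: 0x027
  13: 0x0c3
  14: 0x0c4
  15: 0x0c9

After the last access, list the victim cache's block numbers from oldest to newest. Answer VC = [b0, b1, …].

VC = [2, 4]

0: 0x26 (blk 2, set 0) → MISS  vc=[]
1: 0x2f (blk 2, set 0) → L1-HIT  vc=[]
2: 0xc6 (blk 12, set 0) → MISS  vc=[2]
3: 0x20 (blk 2, set 0) → VC-HIT  vc=[12]
4: 0x4b (blk 4, set 0) → MISS  vc=[12, 2]
5: 0x23 (blk 2, set 0) → VC-HIT  vc=[12, 4]
6: 0xc6 (blk 12, set 0) → VC-HIT  vc=[2, 4]
7: 0xc8 (blk 12, set 0) → L1-HIT  vc=[2, 4]
8: 0xcb (blk 12, set 0) → L1-HIT  vc=[2, 4]
9: 0x4f (blk 4, set 0) → VC-HIT  vc=[2, 12]
10: 0xc4 (blk 12, set 0) → VC-HIT  vc=[2, 4]
11: 0x23 (blk 2, set 0) → VC-HIT  vc=[12, 4]
12: 0x27 (blk 2, set 0) → L1-HIT  vc=[12, 4]
13: 0xc3 (blk 12, set 0) → VC-HIT  vc=[2, 4]
14: 0xc4 (blk 12, set 0) → L1-HIT  vc=[2, 4]
15: 0xc9 (blk 12, set 0) → L1-HIT  vc=[2, 4]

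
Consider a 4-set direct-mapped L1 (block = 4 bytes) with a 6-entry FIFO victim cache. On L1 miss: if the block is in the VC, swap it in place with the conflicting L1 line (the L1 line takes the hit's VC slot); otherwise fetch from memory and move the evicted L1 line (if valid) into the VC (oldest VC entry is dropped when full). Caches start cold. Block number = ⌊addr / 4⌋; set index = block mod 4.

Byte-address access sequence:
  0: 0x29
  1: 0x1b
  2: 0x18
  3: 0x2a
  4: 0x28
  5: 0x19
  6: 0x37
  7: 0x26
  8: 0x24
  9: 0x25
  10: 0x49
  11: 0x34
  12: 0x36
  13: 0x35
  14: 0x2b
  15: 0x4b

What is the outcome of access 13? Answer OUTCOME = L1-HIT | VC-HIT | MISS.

OUTCOME = L1-HIT

  [0] addr=0x29 blk=10 s=2: MISS | VC []
  [1] addr=0x1b blk=6 s=2: MISS | VC [10]
  [2] addr=0x18 blk=6 s=2: L1-HIT | VC [10]
  [3] addr=0x2a blk=10 s=2: VC-HIT | VC [6]
  [4] addr=0x28 blk=10 s=2: L1-HIT | VC [6]
  [5] addr=0x19 blk=6 s=2: VC-HIT | VC [10]
  [6] addr=0x37 blk=13 s=1: MISS | VC [10]
  [7] addr=0x26 blk=9 s=1: MISS | VC [10, 13]
  [8] addr=0x24 blk=9 s=1: L1-HIT | VC [10, 13]
  [9] addr=0x25 blk=9 s=1: L1-HIT | VC [10, 13]
  [10] addr=0x49 blk=18 s=2: MISS | VC [10, 13, 6]
  [11] addr=0x34 blk=13 s=1: VC-HIT | VC [10, 9, 6]
  [12] addr=0x36 blk=13 s=1: L1-HIT | VC [10, 9, 6]
  [13] addr=0x35 blk=13 s=1: L1-HIT | VC [10, 9, 6]
  [14] addr=0x2b blk=10 s=2: VC-HIT | VC [18, 9, 6]
  [15] addr=0x4b blk=18 s=2: VC-HIT | VC [10, 9, 6]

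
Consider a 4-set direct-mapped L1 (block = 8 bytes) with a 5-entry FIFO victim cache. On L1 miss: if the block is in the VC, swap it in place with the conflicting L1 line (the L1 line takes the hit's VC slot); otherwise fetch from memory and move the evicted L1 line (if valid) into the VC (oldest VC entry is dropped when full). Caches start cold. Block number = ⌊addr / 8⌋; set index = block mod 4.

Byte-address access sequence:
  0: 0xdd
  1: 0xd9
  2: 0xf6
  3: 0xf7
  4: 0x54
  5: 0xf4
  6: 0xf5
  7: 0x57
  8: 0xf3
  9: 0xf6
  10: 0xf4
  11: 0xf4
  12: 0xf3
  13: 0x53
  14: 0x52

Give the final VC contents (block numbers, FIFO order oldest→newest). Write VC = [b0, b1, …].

VC = [30]

  [0] addr=0xdd blk=27 s=3: MISS | VC []
  [1] addr=0xd9 blk=27 s=3: L1-HIT | VC []
  [2] addr=0xf6 blk=30 s=2: MISS | VC []
  [3] addr=0xf7 blk=30 s=2: L1-HIT | VC []
  [4] addr=0x54 blk=10 s=2: MISS | VC [30]
  [5] addr=0xf4 blk=30 s=2: VC-HIT | VC [10]
  [6] addr=0xf5 blk=30 s=2: L1-HIT | VC [10]
  [7] addr=0x57 blk=10 s=2: VC-HIT | VC [30]
  [8] addr=0xf3 blk=30 s=2: VC-HIT | VC [10]
  [9] addr=0xf6 blk=30 s=2: L1-HIT | VC [10]
  [10] addr=0xf4 blk=30 s=2: L1-HIT | VC [10]
  [11] addr=0xf4 blk=30 s=2: L1-HIT | VC [10]
  [12] addr=0xf3 blk=30 s=2: L1-HIT | VC [10]
  [13] addr=0x53 blk=10 s=2: VC-HIT | VC [30]
  [14] addr=0x52 blk=10 s=2: L1-HIT | VC [30]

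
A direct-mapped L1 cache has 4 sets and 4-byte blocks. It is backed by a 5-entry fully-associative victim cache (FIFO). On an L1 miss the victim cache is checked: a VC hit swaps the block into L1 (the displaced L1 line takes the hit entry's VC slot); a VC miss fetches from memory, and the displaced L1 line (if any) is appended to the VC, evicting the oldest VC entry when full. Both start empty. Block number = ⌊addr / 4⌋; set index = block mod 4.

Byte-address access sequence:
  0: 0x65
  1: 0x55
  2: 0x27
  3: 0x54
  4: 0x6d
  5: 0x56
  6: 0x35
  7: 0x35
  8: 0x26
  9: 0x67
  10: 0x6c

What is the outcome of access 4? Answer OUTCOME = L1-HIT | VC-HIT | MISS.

OUTCOME = MISS

0: 0x65 (blk 25, set 1) → MISS  vc=[]
1: 0x55 (blk 21, set 1) → MISS  vc=[25]
2: 0x27 (blk 9, set 1) → MISS  vc=[25, 21]
3: 0x54 (blk 21, set 1) → VC-HIT  vc=[25, 9]
4: 0x6d (blk 27, set 3) → MISS  vc=[25, 9]
5: 0x56 (blk 21, set 1) → L1-HIT  vc=[25, 9]
6: 0x35 (blk 13, set 1) → MISS  vc=[25, 9, 21]
7: 0x35 (blk 13, set 1) → L1-HIT  vc=[25, 9, 21]
8: 0x26 (blk 9, set 1) → VC-HIT  vc=[25, 13, 21]
9: 0x67 (blk 25, set 1) → VC-HIT  vc=[9, 13, 21]
10: 0x6c (blk 27, set 3) → L1-HIT  vc=[9, 13, 21]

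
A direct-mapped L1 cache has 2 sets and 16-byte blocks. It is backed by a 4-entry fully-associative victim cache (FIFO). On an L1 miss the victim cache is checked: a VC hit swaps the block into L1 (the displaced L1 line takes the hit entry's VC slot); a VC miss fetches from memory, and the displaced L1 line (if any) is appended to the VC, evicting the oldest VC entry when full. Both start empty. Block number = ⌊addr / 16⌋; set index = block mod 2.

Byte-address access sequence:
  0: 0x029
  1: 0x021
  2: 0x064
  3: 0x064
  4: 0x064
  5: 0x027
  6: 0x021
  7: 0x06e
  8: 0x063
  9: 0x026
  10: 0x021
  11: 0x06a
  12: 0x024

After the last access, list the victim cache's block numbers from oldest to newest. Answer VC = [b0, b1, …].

  [0] addr=0x29 blk=2 s=0: MISS | VC []
  [1] addr=0x21 blk=2 s=0: L1-HIT | VC []
  [2] addr=0x64 blk=6 s=0: MISS | VC [2]
  [3] addr=0x64 blk=6 s=0: L1-HIT | VC [2]
  [4] addr=0x64 blk=6 s=0: L1-HIT | VC [2]
  [5] addr=0x27 blk=2 s=0: VC-HIT | VC [6]
  [6] addr=0x21 blk=2 s=0: L1-HIT | VC [6]
  [7] addr=0x6e blk=6 s=0: VC-HIT | VC [2]
  [8] addr=0x63 blk=6 s=0: L1-HIT | VC [2]
  [9] addr=0x26 blk=2 s=0: VC-HIT | VC [6]
  [10] addr=0x21 blk=2 s=0: L1-HIT | VC [6]
  [11] addr=0x6a blk=6 s=0: VC-HIT | VC [2]
  [12] addr=0x24 blk=2 s=0: VC-HIT | VC [6]

VC = [6]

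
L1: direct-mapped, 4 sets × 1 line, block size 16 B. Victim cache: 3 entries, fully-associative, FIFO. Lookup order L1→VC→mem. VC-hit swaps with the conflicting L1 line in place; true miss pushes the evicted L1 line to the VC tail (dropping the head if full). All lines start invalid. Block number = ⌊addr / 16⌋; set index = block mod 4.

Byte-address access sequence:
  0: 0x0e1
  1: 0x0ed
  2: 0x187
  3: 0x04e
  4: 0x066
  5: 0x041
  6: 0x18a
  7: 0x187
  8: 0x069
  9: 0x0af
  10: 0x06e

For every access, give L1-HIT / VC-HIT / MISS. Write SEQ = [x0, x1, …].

SEQ = [MISS, L1-HIT, MISS, MISS, MISS, L1-HIT, VC-HIT, L1-HIT, L1-HIT, MISS, VC-HIT]

0: 0xe1 (blk 14, set 2) → MISS  vc=[]
1: 0xed (blk 14, set 2) → L1-HIT  vc=[]
2: 0x187 (blk 24, set 0) → MISS  vc=[]
3: 0x4e (blk 4, set 0) → MISS  vc=[24]
4: 0x66 (blk 6, set 2) → MISS  vc=[24, 14]
5: 0x41 (blk 4, set 0) → L1-HIT  vc=[24, 14]
6: 0x18a (blk 24, set 0) → VC-HIT  vc=[4, 14]
7: 0x187 (blk 24, set 0) → L1-HIT  vc=[4, 14]
8: 0x69 (blk 6, set 2) → L1-HIT  vc=[4, 14]
9: 0xaf (blk 10, set 2) → MISS  vc=[4, 14, 6]
10: 0x6e (blk 6, set 2) → VC-HIT  vc=[4, 14, 10]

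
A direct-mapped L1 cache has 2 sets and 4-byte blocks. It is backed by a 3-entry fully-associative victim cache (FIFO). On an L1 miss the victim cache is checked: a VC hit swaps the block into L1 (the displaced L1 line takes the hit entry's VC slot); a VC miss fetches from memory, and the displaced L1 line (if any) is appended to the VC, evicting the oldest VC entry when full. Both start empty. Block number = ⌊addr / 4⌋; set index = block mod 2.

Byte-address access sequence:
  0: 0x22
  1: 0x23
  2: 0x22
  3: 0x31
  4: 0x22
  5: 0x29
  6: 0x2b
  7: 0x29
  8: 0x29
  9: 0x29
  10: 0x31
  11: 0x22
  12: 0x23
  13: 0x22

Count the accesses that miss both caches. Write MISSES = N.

MISSES = 3

0: 0x22 (blk 8, set 0) → MISS  vc=[]
1: 0x23 (blk 8, set 0) → L1-HIT  vc=[]
2: 0x22 (blk 8, set 0) → L1-HIT  vc=[]
3: 0x31 (blk 12, set 0) → MISS  vc=[8]
4: 0x22 (blk 8, set 0) → VC-HIT  vc=[12]
5: 0x29 (blk 10, set 0) → MISS  vc=[12, 8]
6: 0x2b (blk 10, set 0) → L1-HIT  vc=[12, 8]
7: 0x29 (blk 10, set 0) → L1-HIT  vc=[12, 8]
8: 0x29 (blk 10, set 0) → L1-HIT  vc=[12, 8]
9: 0x29 (blk 10, set 0) → L1-HIT  vc=[12, 8]
10: 0x31 (blk 12, set 0) → VC-HIT  vc=[10, 8]
11: 0x22 (blk 8, set 0) → VC-HIT  vc=[10, 12]
12: 0x23 (blk 8, set 0) → L1-HIT  vc=[10, 12]
13: 0x22 (blk 8, set 0) → L1-HIT  vc=[10, 12]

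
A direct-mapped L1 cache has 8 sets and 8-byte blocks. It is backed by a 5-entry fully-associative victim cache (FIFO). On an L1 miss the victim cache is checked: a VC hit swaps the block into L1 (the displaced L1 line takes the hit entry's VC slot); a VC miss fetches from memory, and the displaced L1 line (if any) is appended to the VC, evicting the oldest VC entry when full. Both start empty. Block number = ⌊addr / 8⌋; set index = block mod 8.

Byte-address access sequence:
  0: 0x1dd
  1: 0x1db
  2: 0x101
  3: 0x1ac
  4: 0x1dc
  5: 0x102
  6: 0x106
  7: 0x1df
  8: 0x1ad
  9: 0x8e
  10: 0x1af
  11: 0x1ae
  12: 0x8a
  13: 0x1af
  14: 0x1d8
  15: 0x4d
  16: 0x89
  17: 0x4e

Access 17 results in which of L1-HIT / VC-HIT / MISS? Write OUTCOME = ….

0: 0x1dd (blk 59, set 3) → MISS  vc=[]
1: 0x1db (blk 59, set 3) → L1-HIT  vc=[]
2: 0x101 (blk 32, set 0) → MISS  vc=[]
3: 0x1ac (blk 53, set 5) → MISS  vc=[]
4: 0x1dc (blk 59, set 3) → L1-HIT  vc=[]
5: 0x102 (blk 32, set 0) → L1-HIT  vc=[]
6: 0x106 (blk 32, set 0) → L1-HIT  vc=[]
7: 0x1df (blk 59, set 3) → L1-HIT  vc=[]
8: 0x1ad (blk 53, set 5) → L1-HIT  vc=[]
9: 0x8e (blk 17, set 1) → MISS  vc=[]
10: 0x1af (blk 53, set 5) → L1-HIT  vc=[]
11: 0x1ae (blk 53, set 5) → L1-HIT  vc=[]
12: 0x8a (blk 17, set 1) → L1-HIT  vc=[]
13: 0x1af (blk 53, set 5) → L1-HIT  vc=[]
14: 0x1d8 (blk 59, set 3) → L1-HIT  vc=[]
15: 0x4d (blk 9, set 1) → MISS  vc=[17]
16: 0x89 (blk 17, set 1) → VC-HIT  vc=[9]
17: 0x4e (blk 9, set 1) → VC-HIT  vc=[17]

OUTCOME = VC-HIT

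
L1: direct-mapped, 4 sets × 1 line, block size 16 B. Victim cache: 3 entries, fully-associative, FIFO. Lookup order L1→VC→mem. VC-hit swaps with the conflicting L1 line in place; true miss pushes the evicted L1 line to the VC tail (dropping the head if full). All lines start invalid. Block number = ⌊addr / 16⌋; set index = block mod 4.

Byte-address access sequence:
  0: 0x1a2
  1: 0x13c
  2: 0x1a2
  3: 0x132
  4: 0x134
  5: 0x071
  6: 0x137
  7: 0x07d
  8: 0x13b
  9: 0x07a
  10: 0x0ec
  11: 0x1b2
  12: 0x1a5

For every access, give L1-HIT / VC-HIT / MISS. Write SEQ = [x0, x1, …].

SEQ = [MISS, MISS, L1-HIT, L1-HIT, L1-HIT, MISS, VC-HIT, VC-HIT, VC-HIT, VC-HIT, MISS, MISS, VC-HIT]

  [0] addr=0x1a2 blk=26 s=2: MISS | VC []
  [1] addr=0x13c blk=19 s=3: MISS | VC []
  [2] addr=0x1a2 blk=26 s=2: L1-HIT | VC []
  [3] addr=0x132 blk=19 s=3: L1-HIT | VC []
  [4] addr=0x134 blk=19 s=3: L1-HIT | VC []
  [5] addr=0x71 blk=7 s=3: MISS | VC [19]
  [6] addr=0x137 blk=19 s=3: VC-HIT | VC [7]
  [7] addr=0x7d blk=7 s=3: VC-HIT | VC [19]
  [8] addr=0x13b blk=19 s=3: VC-HIT | VC [7]
  [9] addr=0x7a blk=7 s=3: VC-HIT | VC [19]
  [10] addr=0xec blk=14 s=2: MISS | VC [19, 26]
  [11] addr=0x1b2 blk=27 s=3: MISS | VC [19, 26, 7]
  [12] addr=0x1a5 blk=26 s=2: VC-HIT | VC [19, 14, 7]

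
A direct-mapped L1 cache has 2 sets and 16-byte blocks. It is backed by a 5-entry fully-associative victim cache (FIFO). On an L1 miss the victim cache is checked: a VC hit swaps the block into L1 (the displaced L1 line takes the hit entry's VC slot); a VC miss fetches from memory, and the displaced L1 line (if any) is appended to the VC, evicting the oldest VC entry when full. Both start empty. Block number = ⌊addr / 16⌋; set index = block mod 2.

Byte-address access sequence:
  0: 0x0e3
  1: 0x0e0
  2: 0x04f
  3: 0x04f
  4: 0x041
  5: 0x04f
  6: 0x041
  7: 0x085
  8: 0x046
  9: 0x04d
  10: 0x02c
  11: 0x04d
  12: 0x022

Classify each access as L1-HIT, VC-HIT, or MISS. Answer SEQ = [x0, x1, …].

0: 0xe3 (blk 14, set 0) → MISS  vc=[]
1: 0xe0 (blk 14, set 0) → L1-HIT  vc=[]
2: 0x4f (blk 4, set 0) → MISS  vc=[14]
3: 0x4f (blk 4, set 0) → L1-HIT  vc=[14]
4: 0x41 (blk 4, set 0) → L1-HIT  vc=[14]
5: 0x4f (blk 4, set 0) → L1-HIT  vc=[14]
6: 0x41 (blk 4, set 0) → L1-HIT  vc=[14]
7: 0x85 (blk 8, set 0) → MISS  vc=[14, 4]
8: 0x46 (blk 4, set 0) → VC-HIT  vc=[14, 8]
9: 0x4d (blk 4, set 0) → L1-HIT  vc=[14, 8]
10: 0x2c (blk 2, set 0) → MISS  vc=[14, 8, 4]
11: 0x4d (blk 4, set 0) → VC-HIT  vc=[14, 8, 2]
12: 0x22 (blk 2, set 0) → VC-HIT  vc=[14, 8, 4]

SEQ = [MISS, L1-HIT, MISS, L1-HIT, L1-HIT, L1-HIT, L1-HIT, MISS, VC-HIT, L1-HIT, MISS, VC-HIT, VC-HIT]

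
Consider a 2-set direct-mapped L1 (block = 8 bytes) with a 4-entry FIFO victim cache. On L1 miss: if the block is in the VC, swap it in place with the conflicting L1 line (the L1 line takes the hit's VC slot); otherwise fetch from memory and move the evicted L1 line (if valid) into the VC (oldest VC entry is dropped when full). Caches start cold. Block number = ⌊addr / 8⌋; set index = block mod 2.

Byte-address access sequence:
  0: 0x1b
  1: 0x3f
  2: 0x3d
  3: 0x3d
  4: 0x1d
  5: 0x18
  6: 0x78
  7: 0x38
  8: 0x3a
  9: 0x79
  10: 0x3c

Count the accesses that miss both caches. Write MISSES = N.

MISSES = 3

#0 0x1b→b3/s1 MISS; vc=[]
#1 0x3f→b7/s1 MISS; vc=[3]
#2 0x3d→b7/s1 L1-HIT; vc=[3]
#3 0x3d→b7/s1 L1-HIT; vc=[3]
#4 0x1d→b3/s1 VC-HIT; vc=[7]
#5 0x18→b3/s1 L1-HIT; vc=[7]
#6 0x78→b15/s1 MISS; vc=[7,3]
#7 0x38→b7/s1 VC-HIT; vc=[15,3]
#8 0x3a→b7/s1 L1-HIT; vc=[15,3]
#9 0x79→b15/s1 VC-HIT; vc=[7,3]
#10 0x3c→b7/s1 VC-HIT; vc=[15,3]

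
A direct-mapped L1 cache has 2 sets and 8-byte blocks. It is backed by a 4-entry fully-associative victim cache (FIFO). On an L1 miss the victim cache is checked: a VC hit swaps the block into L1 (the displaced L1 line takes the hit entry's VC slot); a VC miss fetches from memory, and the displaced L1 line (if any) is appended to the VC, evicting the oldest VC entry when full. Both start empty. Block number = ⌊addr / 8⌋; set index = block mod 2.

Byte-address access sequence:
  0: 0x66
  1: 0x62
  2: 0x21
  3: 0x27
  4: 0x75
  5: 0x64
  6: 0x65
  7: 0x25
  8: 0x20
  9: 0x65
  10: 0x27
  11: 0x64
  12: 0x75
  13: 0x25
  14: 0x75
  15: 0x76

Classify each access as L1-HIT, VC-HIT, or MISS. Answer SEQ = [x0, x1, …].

SEQ = [MISS, L1-HIT, MISS, L1-HIT, MISS, VC-HIT, L1-HIT, VC-HIT, L1-HIT, VC-HIT, VC-HIT, VC-HIT, VC-HIT, VC-HIT, VC-HIT, L1-HIT]

#0 0x66→b12/s0 MISS; vc=[]
#1 0x62→b12/s0 L1-HIT; vc=[]
#2 0x21→b4/s0 MISS; vc=[12]
#3 0x27→b4/s0 L1-HIT; vc=[12]
#4 0x75→b14/s0 MISS; vc=[12,4]
#5 0x64→b12/s0 VC-HIT; vc=[14,4]
#6 0x65→b12/s0 L1-HIT; vc=[14,4]
#7 0x25→b4/s0 VC-HIT; vc=[14,12]
#8 0x20→b4/s0 L1-HIT; vc=[14,12]
#9 0x65→b12/s0 VC-HIT; vc=[14,4]
#10 0x27→b4/s0 VC-HIT; vc=[14,12]
#11 0x64→b12/s0 VC-HIT; vc=[14,4]
#12 0x75→b14/s0 VC-HIT; vc=[12,4]
#13 0x25→b4/s0 VC-HIT; vc=[12,14]
#14 0x75→b14/s0 VC-HIT; vc=[12,4]
#15 0x76→b14/s0 L1-HIT; vc=[12,4]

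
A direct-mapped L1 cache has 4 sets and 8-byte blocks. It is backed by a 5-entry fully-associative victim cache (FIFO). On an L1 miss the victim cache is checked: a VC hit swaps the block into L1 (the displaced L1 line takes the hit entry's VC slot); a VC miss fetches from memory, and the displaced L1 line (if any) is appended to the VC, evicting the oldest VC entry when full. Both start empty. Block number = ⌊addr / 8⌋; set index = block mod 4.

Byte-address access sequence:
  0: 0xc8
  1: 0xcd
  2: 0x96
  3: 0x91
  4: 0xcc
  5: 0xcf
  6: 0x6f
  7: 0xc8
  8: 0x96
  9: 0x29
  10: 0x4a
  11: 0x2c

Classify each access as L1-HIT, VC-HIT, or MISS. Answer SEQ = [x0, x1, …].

SEQ = [MISS, L1-HIT, MISS, L1-HIT, L1-HIT, L1-HIT, MISS, VC-HIT, L1-HIT, MISS, MISS, VC-HIT]

  [0] addr=0xc8 blk=25 s=1: MISS | VC []
  [1] addr=0xcd blk=25 s=1: L1-HIT | VC []
  [2] addr=0x96 blk=18 s=2: MISS | VC []
  [3] addr=0x91 blk=18 s=2: L1-HIT | VC []
  [4] addr=0xcc blk=25 s=1: L1-HIT | VC []
  [5] addr=0xcf blk=25 s=1: L1-HIT | VC []
  [6] addr=0x6f blk=13 s=1: MISS | VC [25]
  [7] addr=0xc8 blk=25 s=1: VC-HIT | VC [13]
  [8] addr=0x96 blk=18 s=2: L1-HIT | VC [13]
  [9] addr=0x29 blk=5 s=1: MISS | VC [13, 25]
  [10] addr=0x4a blk=9 s=1: MISS | VC [13, 25, 5]
  [11] addr=0x2c blk=5 s=1: VC-HIT | VC [13, 25, 9]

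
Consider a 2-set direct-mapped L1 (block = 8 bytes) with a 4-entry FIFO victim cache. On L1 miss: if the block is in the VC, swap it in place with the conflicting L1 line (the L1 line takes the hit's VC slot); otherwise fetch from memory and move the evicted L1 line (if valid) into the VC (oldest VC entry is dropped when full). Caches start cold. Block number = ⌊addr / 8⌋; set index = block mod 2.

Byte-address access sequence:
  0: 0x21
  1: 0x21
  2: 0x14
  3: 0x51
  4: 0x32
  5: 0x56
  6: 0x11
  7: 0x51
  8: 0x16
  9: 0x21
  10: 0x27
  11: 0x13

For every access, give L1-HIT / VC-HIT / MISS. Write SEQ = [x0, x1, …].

SEQ = [MISS, L1-HIT, MISS, MISS, MISS, VC-HIT, VC-HIT, VC-HIT, VC-HIT, VC-HIT, L1-HIT, VC-HIT]

  [0] addr=0x21 blk=4 s=0: MISS | VC []
  [1] addr=0x21 blk=4 s=0: L1-HIT | VC []
  [2] addr=0x14 blk=2 s=0: MISS | VC [4]
  [3] addr=0x51 blk=10 s=0: MISS | VC [4, 2]
  [4] addr=0x32 blk=6 s=0: MISS | VC [4, 2, 10]
  [5] addr=0x56 blk=10 s=0: VC-HIT | VC [4, 2, 6]
  [6] addr=0x11 blk=2 s=0: VC-HIT | VC [4, 10, 6]
  [7] addr=0x51 blk=10 s=0: VC-HIT | VC [4, 2, 6]
  [8] addr=0x16 blk=2 s=0: VC-HIT | VC [4, 10, 6]
  [9] addr=0x21 blk=4 s=0: VC-HIT | VC [2, 10, 6]
  [10] addr=0x27 blk=4 s=0: L1-HIT | VC [2, 10, 6]
  [11] addr=0x13 blk=2 s=0: VC-HIT | VC [4, 10, 6]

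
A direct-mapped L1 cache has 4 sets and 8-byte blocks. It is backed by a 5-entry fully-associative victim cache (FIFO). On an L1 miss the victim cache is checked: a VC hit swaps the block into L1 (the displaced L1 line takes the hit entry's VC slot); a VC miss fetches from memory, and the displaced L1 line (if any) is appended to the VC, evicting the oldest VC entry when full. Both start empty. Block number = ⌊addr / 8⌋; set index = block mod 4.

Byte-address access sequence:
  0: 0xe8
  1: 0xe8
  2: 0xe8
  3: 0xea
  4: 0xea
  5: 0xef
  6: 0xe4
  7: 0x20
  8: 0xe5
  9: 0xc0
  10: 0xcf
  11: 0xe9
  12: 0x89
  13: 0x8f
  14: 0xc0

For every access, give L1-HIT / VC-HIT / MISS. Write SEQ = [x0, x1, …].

#0 0xe8→b29/s1 MISS; vc=[]
#1 0xe8→b29/s1 L1-HIT; vc=[]
#2 0xe8→b29/s1 L1-HIT; vc=[]
#3 0xea→b29/s1 L1-HIT; vc=[]
#4 0xea→b29/s1 L1-HIT; vc=[]
#5 0xef→b29/s1 L1-HIT; vc=[]
#6 0xe4→b28/s0 MISS; vc=[]
#7 0x20→b4/s0 MISS; vc=[28]
#8 0xe5→b28/s0 VC-HIT; vc=[4]
#9 0xc0→b24/s0 MISS; vc=[4,28]
#10 0xcf→b25/s1 MISS; vc=[4,28,29]
#11 0xe9→b29/s1 VC-HIT; vc=[4,28,25]
#12 0x89→b17/s1 MISS; vc=[4,28,25,29]
#13 0x8f→b17/s1 L1-HIT; vc=[4,28,25,29]
#14 0xc0→b24/s0 L1-HIT; vc=[4,28,25,29]

SEQ = [MISS, L1-HIT, L1-HIT, L1-HIT, L1-HIT, L1-HIT, MISS, MISS, VC-HIT, MISS, MISS, VC-HIT, MISS, L1-HIT, L1-HIT]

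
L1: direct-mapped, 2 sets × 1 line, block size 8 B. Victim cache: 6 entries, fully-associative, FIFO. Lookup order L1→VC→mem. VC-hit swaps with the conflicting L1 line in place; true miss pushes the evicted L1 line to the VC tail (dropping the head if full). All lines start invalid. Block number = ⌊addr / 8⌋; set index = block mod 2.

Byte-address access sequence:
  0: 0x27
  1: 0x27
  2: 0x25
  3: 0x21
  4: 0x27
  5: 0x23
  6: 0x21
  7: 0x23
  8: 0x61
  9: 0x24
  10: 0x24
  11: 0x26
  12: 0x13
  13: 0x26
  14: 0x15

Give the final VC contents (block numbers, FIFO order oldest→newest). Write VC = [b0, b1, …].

  [0] addr=0x27 blk=4 s=0: MISS | VC []
  [1] addr=0x27 blk=4 s=0: L1-HIT | VC []
  [2] addr=0x25 blk=4 s=0: L1-HIT | VC []
  [3] addr=0x21 blk=4 s=0: L1-HIT | VC []
  [4] addr=0x27 blk=4 s=0: L1-HIT | VC []
  [5] addr=0x23 blk=4 s=0: L1-HIT | VC []
  [6] addr=0x21 blk=4 s=0: L1-HIT | VC []
  [7] addr=0x23 blk=4 s=0: L1-HIT | VC []
  [8] addr=0x61 blk=12 s=0: MISS | VC [4]
  [9] addr=0x24 blk=4 s=0: VC-HIT | VC [12]
  [10] addr=0x24 blk=4 s=0: L1-HIT | VC [12]
  [11] addr=0x26 blk=4 s=0: L1-HIT | VC [12]
  [12] addr=0x13 blk=2 s=0: MISS | VC [12, 4]
  [13] addr=0x26 blk=4 s=0: VC-HIT | VC [12, 2]
  [14] addr=0x15 blk=2 s=0: VC-HIT | VC [12, 4]

VC = [12, 4]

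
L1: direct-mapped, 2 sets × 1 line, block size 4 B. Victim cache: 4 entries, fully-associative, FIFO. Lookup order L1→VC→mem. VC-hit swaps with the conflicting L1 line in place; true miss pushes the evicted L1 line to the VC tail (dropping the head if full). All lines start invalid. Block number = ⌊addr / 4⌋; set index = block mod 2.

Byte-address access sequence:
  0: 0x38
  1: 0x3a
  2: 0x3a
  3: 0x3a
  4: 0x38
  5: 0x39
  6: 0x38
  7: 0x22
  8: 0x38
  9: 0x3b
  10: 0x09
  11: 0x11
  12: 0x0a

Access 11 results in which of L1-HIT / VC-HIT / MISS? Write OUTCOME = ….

OUTCOME = MISS

#0 0x38→b14/s0 MISS; vc=[]
#1 0x3a→b14/s0 L1-HIT; vc=[]
#2 0x3a→b14/s0 L1-HIT; vc=[]
#3 0x3a→b14/s0 L1-HIT; vc=[]
#4 0x38→b14/s0 L1-HIT; vc=[]
#5 0x39→b14/s0 L1-HIT; vc=[]
#6 0x38→b14/s0 L1-HIT; vc=[]
#7 0x22→b8/s0 MISS; vc=[14]
#8 0x38→b14/s0 VC-HIT; vc=[8]
#9 0x3b→b14/s0 L1-HIT; vc=[8]
#10 0x9→b2/s0 MISS; vc=[8,14]
#11 0x11→b4/s0 MISS; vc=[8,14,2]
#12 0xa→b2/s0 VC-HIT; vc=[8,14,4]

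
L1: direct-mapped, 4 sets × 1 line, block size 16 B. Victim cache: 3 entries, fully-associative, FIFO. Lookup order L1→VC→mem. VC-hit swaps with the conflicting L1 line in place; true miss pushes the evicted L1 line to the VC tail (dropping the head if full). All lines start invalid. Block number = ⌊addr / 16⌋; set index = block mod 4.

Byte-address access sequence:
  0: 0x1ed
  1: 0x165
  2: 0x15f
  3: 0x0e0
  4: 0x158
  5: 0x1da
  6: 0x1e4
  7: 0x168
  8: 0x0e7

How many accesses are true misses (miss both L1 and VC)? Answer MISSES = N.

MISSES = 5

0: 0x1ed (blk 30, set 2) → MISS  vc=[]
1: 0x165 (blk 22, set 2) → MISS  vc=[30]
2: 0x15f (blk 21, set 1) → MISS  vc=[30]
3: 0xe0 (blk 14, set 2) → MISS  vc=[30, 22]
4: 0x158 (blk 21, set 1) → L1-HIT  vc=[30, 22]
5: 0x1da (blk 29, set 1) → MISS  vc=[30, 22, 21]
6: 0x1e4 (blk 30, set 2) → VC-HIT  vc=[14, 22, 21]
7: 0x168 (blk 22, set 2) → VC-HIT  vc=[14, 30, 21]
8: 0xe7 (blk 14, set 2) → VC-HIT  vc=[22, 30, 21]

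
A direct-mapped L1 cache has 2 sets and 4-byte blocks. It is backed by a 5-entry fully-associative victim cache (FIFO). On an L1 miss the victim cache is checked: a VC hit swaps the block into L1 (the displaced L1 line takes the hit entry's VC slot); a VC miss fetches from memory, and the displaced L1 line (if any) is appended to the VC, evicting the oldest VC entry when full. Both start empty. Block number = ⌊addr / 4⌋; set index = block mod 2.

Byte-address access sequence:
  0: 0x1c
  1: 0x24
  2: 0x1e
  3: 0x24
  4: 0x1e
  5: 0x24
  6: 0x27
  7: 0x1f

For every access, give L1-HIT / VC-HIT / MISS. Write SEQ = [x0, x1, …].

SEQ = [MISS, MISS, VC-HIT, VC-HIT, VC-HIT, VC-HIT, L1-HIT, VC-HIT]

0: 0x1c (blk 7, set 1) → MISS  vc=[]
1: 0x24 (blk 9, set 1) → MISS  vc=[7]
2: 0x1e (blk 7, set 1) → VC-HIT  vc=[9]
3: 0x24 (blk 9, set 1) → VC-HIT  vc=[7]
4: 0x1e (blk 7, set 1) → VC-HIT  vc=[9]
5: 0x24 (blk 9, set 1) → VC-HIT  vc=[7]
6: 0x27 (blk 9, set 1) → L1-HIT  vc=[7]
7: 0x1f (blk 7, set 1) → VC-HIT  vc=[9]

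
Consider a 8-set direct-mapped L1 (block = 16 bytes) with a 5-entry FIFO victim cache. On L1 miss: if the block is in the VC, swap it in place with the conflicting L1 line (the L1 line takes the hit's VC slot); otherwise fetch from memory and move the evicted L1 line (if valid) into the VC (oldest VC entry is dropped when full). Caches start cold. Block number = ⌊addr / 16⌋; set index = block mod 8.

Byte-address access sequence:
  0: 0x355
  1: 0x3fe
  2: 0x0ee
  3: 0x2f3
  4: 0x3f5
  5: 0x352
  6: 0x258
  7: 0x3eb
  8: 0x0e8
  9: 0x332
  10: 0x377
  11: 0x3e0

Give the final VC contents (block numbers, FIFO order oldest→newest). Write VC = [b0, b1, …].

  [0] addr=0x355 blk=53 s=5: MISS | VC []
  [1] addr=0x3fe blk=63 s=7: MISS | VC []
  [2] addr=0xee blk=14 s=6: MISS | VC []
  [3] addr=0x2f3 blk=47 s=7: MISS | VC [63]
  [4] addr=0x3f5 blk=63 s=7: VC-HIT | VC [47]
  [5] addr=0x352 blk=53 s=5: L1-HIT | VC [47]
  [6] addr=0x258 blk=37 s=5: MISS | VC [47, 53]
  [7] addr=0x3eb blk=62 s=6: MISS | VC [47, 53, 14]
  [8] addr=0xe8 blk=14 s=6: VC-HIT | VC [47, 53, 62]
  [9] addr=0x332 blk=51 s=3: MISS | VC [47, 53, 62]
  [10] addr=0x377 blk=55 s=7: MISS | VC [47, 53, 62, 63]
  [11] addr=0x3e0 blk=62 s=6: VC-HIT | VC [47, 53, 14, 63]

VC = [47, 53, 14, 63]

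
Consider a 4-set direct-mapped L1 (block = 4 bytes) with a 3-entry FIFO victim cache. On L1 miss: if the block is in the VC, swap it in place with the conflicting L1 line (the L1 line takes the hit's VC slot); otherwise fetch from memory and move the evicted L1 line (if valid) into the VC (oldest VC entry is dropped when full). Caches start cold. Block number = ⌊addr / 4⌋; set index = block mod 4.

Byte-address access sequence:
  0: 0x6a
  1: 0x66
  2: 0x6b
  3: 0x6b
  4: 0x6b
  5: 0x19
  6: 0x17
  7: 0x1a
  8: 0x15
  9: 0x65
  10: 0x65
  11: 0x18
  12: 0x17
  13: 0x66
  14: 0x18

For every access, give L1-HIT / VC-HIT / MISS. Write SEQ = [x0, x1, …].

0: 0x6a (blk 26, set 2) → MISS  vc=[]
1: 0x66 (blk 25, set 1) → MISS  vc=[]
2: 0x6b (blk 26, set 2) → L1-HIT  vc=[]
3: 0x6b (blk 26, set 2) → L1-HIT  vc=[]
4: 0x6b (blk 26, set 2) → L1-HIT  vc=[]
5: 0x19 (blk 6, set 2) → MISS  vc=[26]
6: 0x17 (blk 5, set 1) → MISS  vc=[26, 25]
7: 0x1a (blk 6, set 2) → L1-HIT  vc=[26, 25]
8: 0x15 (blk 5, set 1) → L1-HIT  vc=[26, 25]
9: 0x65 (blk 25, set 1) → VC-HIT  vc=[26, 5]
10: 0x65 (blk 25, set 1) → L1-HIT  vc=[26, 5]
11: 0x18 (blk 6, set 2) → L1-HIT  vc=[26, 5]
12: 0x17 (blk 5, set 1) → VC-HIT  vc=[26, 25]
13: 0x66 (blk 25, set 1) → VC-HIT  vc=[26, 5]
14: 0x18 (blk 6, set 2) → L1-HIT  vc=[26, 5]

SEQ = [MISS, MISS, L1-HIT, L1-HIT, L1-HIT, MISS, MISS, L1-HIT, L1-HIT, VC-HIT, L1-HIT, L1-HIT, VC-HIT, VC-HIT, L1-HIT]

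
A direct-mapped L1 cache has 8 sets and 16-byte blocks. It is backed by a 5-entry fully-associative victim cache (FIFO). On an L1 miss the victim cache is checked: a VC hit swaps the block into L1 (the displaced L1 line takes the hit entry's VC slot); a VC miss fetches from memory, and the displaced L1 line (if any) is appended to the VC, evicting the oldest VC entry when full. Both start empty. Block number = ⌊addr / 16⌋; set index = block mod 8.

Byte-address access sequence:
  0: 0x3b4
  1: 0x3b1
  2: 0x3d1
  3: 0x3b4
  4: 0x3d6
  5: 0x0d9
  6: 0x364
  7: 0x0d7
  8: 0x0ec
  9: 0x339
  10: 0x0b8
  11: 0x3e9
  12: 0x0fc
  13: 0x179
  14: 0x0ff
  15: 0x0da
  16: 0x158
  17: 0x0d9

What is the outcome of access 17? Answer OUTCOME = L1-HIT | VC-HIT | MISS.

OUTCOME = VC-HIT

  [0] addr=0x3b4 blk=59 s=3: MISS | VC []
  [1] addr=0x3b1 blk=59 s=3: L1-HIT | VC []
  [2] addr=0x3d1 blk=61 s=5: MISS | VC []
  [3] addr=0x3b4 blk=59 s=3: L1-HIT | VC []
  [4] addr=0x3d6 blk=61 s=5: L1-HIT | VC []
  [5] addr=0xd9 blk=13 s=5: MISS | VC [61]
  [6] addr=0x364 blk=54 s=6: MISS | VC [61]
  [7] addr=0xd7 blk=13 s=5: L1-HIT | VC [61]
  [8] addr=0xec blk=14 s=6: MISS | VC [61, 54]
  [9] addr=0x339 blk=51 s=3: MISS | VC [61, 54, 59]
  [10] addr=0xb8 blk=11 s=3: MISS | VC [61, 54, 59, 51]
  [11] addr=0x3e9 blk=62 s=6: MISS | VC [61, 54, 59, 51, 14]
  [12] addr=0xfc blk=15 s=7: MISS | VC [61, 54, 59, 51, 14]
  [13] addr=0x179 blk=23 s=7: MISS | VC [54, 59, 51, 14, 15]
  [14] addr=0xff blk=15 s=7: VC-HIT | VC [54, 59, 51, 14, 23]
  [15] addr=0xda blk=13 s=5: L1-HIT | VC [54, 59, 51, 14, 23]
  [16] addr=0x158 blk=21 s=5: MISS | VC [59, 51, 14, 23, 13]
  [17] addr=0xd9 blk=13 s=5: VC-HIT | VC [59, 51, 14, 23, 21]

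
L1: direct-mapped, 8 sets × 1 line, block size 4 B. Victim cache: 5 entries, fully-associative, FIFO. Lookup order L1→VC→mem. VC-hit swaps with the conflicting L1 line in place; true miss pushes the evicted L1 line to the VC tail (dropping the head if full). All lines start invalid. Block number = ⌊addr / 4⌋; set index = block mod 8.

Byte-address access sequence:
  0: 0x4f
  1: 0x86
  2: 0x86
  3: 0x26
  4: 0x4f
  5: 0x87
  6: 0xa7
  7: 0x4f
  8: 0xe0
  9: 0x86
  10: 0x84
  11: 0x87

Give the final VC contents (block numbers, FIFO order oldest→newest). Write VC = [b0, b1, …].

#0 0x4f→b19/s3 MISS; vc=[]
#1 0x86→b33/s1 MISS; vc=[]
#2 0x86→b33/s1 L1-HIT; vc=[]
#3 0x26→b9/s1 MISS; vc=[33]
#4 0x4f→b19/s3 L1-HIT; vc=[33]
#5 0x87→b33/s1 VC-HIT; vc=[9]
#6 0xa7→b41/s1 MISS; vc=[9,33]
#7 0x4f→b19/s3 L1-HIT; vc=[9,33]
#8 0xe0→b56/s0 MISS; vc=[9,33]
#9 0x86→b33/s1 VC-HIT; vc=[9,41]
#10 0x84→b33/s1 L1-HIT; vc=[9,41]
#11 0x87→b33/s1 L1-HIT; vc=[9,41]

VC = [9, 41]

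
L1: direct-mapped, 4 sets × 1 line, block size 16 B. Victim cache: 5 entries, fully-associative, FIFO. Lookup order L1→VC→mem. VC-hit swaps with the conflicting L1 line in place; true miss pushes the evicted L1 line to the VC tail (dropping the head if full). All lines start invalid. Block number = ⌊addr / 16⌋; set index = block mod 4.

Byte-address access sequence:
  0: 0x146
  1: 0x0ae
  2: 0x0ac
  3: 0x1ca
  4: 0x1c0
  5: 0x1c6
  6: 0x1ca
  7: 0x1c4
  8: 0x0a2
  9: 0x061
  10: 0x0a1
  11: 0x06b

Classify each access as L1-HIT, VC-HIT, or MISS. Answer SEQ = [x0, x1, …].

  [0] addr=0x146 blk=20 s=0: MISS | VC []
  [1] addr=0xae blk=10 s=2: MISS | VC []
  [2] addr=0xac blk=10 s=2: L1-HIT | VC []
  [3] addr=0x1ca blk=28 s=0: MISS | VC [20]
  [4] addr=0x1c0 blk=28 s=0: L1-HIT | VC [20]
  [5] addr=0x1c6 blk=28 s=0: L1-HIT | VC [20]
  [6] addr=0x1ca blk=28 s=0: L1-HIT | VC [20]
  [7] addr=0x1c4 blk=28 s=0: L1-HIT | VC [20]
  [8] addr=0xa2 blk=10 s=2: L1-HIT | VC [20]
  [9] addr=0x61 blk=6 s=2: MISS | VC [20, 10]
  [10] addr=0xa1 blk=10 s=2: VC-HIT | VC [20, 6]
  [11] addr=0x6b blk=6 s=2: VC-HIT | VC [20, 10]

SEQ = [MISS, MISS, L1-HIT, MISS, L1-HIT, L1-HIT, L1-HIT, L1-HIT, L1-HIT, MISS, VC-HIT, VC-HIT]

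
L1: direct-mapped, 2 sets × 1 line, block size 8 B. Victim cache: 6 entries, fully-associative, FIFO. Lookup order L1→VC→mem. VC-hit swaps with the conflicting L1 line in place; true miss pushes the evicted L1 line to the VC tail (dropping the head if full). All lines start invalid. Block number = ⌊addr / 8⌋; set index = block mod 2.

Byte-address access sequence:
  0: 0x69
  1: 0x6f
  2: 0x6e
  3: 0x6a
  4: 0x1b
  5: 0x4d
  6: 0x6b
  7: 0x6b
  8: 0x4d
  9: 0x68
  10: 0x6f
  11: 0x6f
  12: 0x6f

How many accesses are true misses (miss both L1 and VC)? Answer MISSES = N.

0: 0x69 (blk 13, set 1) → MISS  vc=[]
1: 0x6f (blk 13, set 1) → L1-HIT  vc=[]
2: 0x6e (blk 13, set 1) → L1-HIT  vc=[]
3: 0x6a (blk 13, set 1) → L1-HIT  vc=[]
4: 0x1b (blk 3, set 1) → MISS  vc=[13]
5: 0x4d (blk 9, set 1) → MISS  vc=[13, 3]
6: 0x6b (blk 13, set 1) → VC-HIT  vc=[9, 3]
7: 0x6b (blk 13, set 1) → L1-HIT  vc=[9, 3]
8: 0x4d (blk 9, set 1) → VC-HIT  vc=[13, 3]
9: 0x68 (blk 13, set 1) → VC-HIT  vc=[9, 3]
10: 0x6f (blk 13, set 1) → L1-HIT  vc=[9, 3]
11: 0x6f (blk 13, set 1) → L1-HIT  vc=[9, 3]
12: 0x6f (blk 13, set 1) → L1-HIT  vc=[9, 3]

MISSES = 3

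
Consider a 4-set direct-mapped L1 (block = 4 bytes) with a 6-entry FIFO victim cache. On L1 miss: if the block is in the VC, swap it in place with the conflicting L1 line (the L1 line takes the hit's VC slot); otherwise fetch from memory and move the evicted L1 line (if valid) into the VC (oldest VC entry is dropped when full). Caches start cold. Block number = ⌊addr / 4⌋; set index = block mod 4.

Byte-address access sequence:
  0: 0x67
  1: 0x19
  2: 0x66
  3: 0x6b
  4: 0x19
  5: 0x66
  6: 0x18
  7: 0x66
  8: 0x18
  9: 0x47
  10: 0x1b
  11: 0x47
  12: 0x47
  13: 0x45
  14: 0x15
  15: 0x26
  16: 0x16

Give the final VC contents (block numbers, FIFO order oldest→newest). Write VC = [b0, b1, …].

VC = [26, 25, 17, 9]

0: 0x67 (blk 25, set 1) → MISS  vc=[]
1: 0x19 (blk 6, set 2) → MISS  vc=[]
2: 0x66 (blk 25, set 1) → L1-HIT  vc=[]
3: 0x6b (blk 26, set 2) → MISS  vc=[6]
4: 0x19 (blk 6, set 2) → VC-HIT  vc=[26]
5: 0x66 (blk 25, set 1) → L1-HIT  vc=[26]
6: 0x18 (blk 6, set 2) → L1-HIT  vc=[26]
7: 0x66 (blk 25, set 1) → L1-HIT  vc=[26]
8: 0x18 (blk 6, set 2) → L1-HIT  vc=[26]
9: 0x47 (blk 17, set 1) → MISS  vc=[26, 25]
10: 0x1b (blk 6, set 2) → L1-HIT  vc=[26, 25]
11: 0x47 (blk 17, set 1) → L1-HIT  vc=[26, 25]
12: 0x47 (blk 17, set 1) → L1-HIT  vc=[26, 25]
13: 0x45 (blk 17, set 1) → L1-HIT  vc=[26, 25]
14: 0x15 (blk 5, set 1) → MISS  vc=[26, 25, 17]
15: 0x26 (blk 9, set 1) → MISS  vc=[26, 25, 17, 5]
16: 0x16 (blk 5, set 1) → VC-HIT  vc=[26, 25, 17, 9]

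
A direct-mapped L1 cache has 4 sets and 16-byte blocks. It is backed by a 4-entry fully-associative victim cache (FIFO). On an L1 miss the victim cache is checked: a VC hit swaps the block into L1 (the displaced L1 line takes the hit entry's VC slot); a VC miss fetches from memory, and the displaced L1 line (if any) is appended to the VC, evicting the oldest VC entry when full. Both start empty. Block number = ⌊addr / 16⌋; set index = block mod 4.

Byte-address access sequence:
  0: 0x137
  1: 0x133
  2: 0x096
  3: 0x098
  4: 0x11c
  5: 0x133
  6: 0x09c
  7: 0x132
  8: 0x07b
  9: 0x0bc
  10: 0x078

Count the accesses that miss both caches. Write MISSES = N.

#0 0x137→b19/s3 MISS; vc=[]
#1 0x133→b19/s3 L1-HIT; vc=[]
#2 0x96→b9/s1 MISS; vc=[]
#3 0x98→b9/s1 L1-HIT; vc=[]
#4 0x11c→b17/s1 MISS; vc=[9]
#5 0x133→b19/s3 L1-HIT; vc=[9]
#6 0x9c→b9/s1 VC-HIT; vc=[17]
#7 0x132→b19/s3 L1-HIT; vc=[17]
#8 0x7b→b7/s3 MISS; vc=[17,19]
#9 0xbc→b11/s3 MISS; vc=[17,19,7]
#10 0x78→b7/s3 VC-HIT; vc=[17,19,11]

MISSES = 5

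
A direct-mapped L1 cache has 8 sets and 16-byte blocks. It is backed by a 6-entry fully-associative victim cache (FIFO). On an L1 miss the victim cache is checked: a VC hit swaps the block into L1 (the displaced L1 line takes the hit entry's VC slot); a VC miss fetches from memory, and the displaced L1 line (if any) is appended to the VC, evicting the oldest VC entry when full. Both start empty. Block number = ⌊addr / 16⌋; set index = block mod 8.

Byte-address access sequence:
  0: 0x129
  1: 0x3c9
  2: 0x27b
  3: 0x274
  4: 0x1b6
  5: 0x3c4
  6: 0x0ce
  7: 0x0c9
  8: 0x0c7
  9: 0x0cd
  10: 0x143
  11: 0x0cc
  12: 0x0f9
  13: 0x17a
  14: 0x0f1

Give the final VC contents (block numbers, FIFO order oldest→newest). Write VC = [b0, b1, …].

VC = [60, 20, 39, 23]

#0 0x129→b18/s2 MISS; vc=[]
#1 0x3c9→b60/s4 MISS; vc=[]
#2 0x27b→b39/s7 MISS; vc=[]
#3 0x274→b39/s7 L1-HIT; vc=[]
#4 0x1b6→b27/s3 MISS; vc=[]
#5 0x3c4→b60/s4 L1-HIT; vc=[]
#6 0xce→b12/s4 MISS; vc=[60]
#7 0xc9→b12/s4 L1-HIT; vc=[60]
#8 0xc7→b12/s4 L1-HIT; vc=[60]
#9 0xcd→b12/s4 L1-HIT; vc=[60]
#10 0x143→b20/s4 MISS; vc=[60,12]
#11 0xcc→b12/s4 VC-HIT; vc=[60,20]
#12 0xf9→b15/s7 MISS; vc=[60,20,39]
#13 0x17a→b23/s7 MISS; vc=[60,20,39,15]
#14 0xf1→b15/s7 VC-HIT; vc=[60,20,39,23]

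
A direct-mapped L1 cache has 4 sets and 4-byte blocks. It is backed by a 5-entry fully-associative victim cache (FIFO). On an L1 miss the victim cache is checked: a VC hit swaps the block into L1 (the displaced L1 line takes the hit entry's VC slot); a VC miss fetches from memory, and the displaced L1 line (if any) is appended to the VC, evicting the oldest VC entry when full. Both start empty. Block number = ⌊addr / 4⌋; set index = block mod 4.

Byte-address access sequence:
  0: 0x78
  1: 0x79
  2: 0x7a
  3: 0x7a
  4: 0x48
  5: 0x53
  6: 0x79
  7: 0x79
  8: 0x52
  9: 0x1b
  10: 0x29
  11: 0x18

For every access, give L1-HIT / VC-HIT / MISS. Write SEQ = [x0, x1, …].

0: 0x78 (blk 30, set 2) → MISS  vc=[]
1: 0x79 (blk 30, set 2) → L1-HIT  vc=[]
2: 0x7a (blk 30, set 2) → L1-HIT  vc=[]
3: 0x7a (blk 30, set 2) → L1-HIT  vc=[]
4: 0x48 (blk 18, set 2) → MISS  vc=[30]
5: 0x53 (blk 20, set 0) → MISS  vc=[30]
6: 0x79 (blk 30, set 2) → VC-HIT  vc=[18]
7: 0x79 (blk 30, set 2) → L1-HIT  vc=[18]
8: 0x52 (blk 20, set 0) → L1-HIT  vc=[18]
9: 0x1b (blk 6, set 2) → MISS  vc=[18, 30]
10: 0x29 (blk 10, set 2) → MISS  vc=[18, 30, 6]
11: 0x18 (blk 6, set 2) → VC-HIT  vc=[18, 30, 10]

SEQ = [MISS, L1-HIT, L1-HIT, L1-HIT, MISS, MISS, VC-HIT, L1-HIT, L1-HIT, MISS, MISS, VC-HIT]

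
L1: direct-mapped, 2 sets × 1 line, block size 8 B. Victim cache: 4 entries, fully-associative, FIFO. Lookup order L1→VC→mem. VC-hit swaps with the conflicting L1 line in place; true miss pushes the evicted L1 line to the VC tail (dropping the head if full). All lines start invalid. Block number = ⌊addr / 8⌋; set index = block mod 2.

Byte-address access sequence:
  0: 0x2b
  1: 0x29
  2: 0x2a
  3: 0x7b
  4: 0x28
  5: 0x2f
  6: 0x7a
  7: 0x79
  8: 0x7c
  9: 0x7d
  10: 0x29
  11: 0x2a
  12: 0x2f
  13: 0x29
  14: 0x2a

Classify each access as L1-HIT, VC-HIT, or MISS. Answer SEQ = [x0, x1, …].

SEQ = [MISS, L1-HIT, L1-HIT, MISS, VC-HIT, L1-HIT, VC-HIT, L1-HIT, L1-HIT, L1-HIT, VC-HIT, L1-HIT, L1-HIT, L1-HIT, L1-HIT]

#0 0x2b→b5/s1 MISS; vc=[]
#1 0x29→b5/s1 L1-HIT; vc=[]
#2 0x2a→b5/s1 L1-HIT; vc=[]
#3 0x7b→b15/s1 MISS; vc=[5]
#4 0x28→b5/s1 VC-HIT; vc=[15]
#5 0x2f→b5/s1 L1-HIT; vc=[15]
#6 0x7a→b15/s1 VC-HIT; vc=[5]
#7 0x79→b15/s1 L1-HIT; vc=[5]
#8 0x7c→b15/s1 L1-HIT; vc=[5]
#9 0x7d→b15/s1 L1-HIT; vc=[5]
#10 0x29→b5/s1 VC-HIT; vc=[15]
#11 0x2a→b5/s1 L1-HIT; vc=[15]
#12 0x2f→b5/s1 L1-HIT; vc=[15]
#13 0x29→b5/s1 L1-HIT; vc=[15]
#14 0x2a→b5/s1 L1-HIT; vc=[15]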